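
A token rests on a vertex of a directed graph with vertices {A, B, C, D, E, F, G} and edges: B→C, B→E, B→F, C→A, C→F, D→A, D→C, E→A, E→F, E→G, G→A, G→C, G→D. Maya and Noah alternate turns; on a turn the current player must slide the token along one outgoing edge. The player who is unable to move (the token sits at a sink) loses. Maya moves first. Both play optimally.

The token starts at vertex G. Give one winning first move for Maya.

Label each position W (a win for the player to move) or L (a loss). A position with no legal move is L; any other position is W exactly when some move reaches an L, and L when every move reaches a W.
Every edge goes from a vertex to one that appears earlier in the order F, A, C, D, G, E, B, so processing vertices in that order labels each vertex after all of its successors.
F: no outgoing edge → L
A: no outgoing edge → L
C: can move to A, which is L ⇒ W
D: can move to A, which is L ⇒ W
G: can move to A, which is L ⇒ W
E: can move to A, which is L ⇒ W
B: can move to F, which is L ⇒ W
From G, the L positions reachable in one move are: A.

Move to A.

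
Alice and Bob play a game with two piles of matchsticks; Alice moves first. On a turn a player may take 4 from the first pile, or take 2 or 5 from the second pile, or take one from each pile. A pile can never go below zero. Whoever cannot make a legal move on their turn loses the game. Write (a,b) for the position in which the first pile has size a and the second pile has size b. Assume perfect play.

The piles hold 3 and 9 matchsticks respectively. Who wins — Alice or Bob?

Bob wins.

Work bottom-up. With no move the player to move loses. Otherwise the position is W if at least one move leads to an L position for the opponent, and L if every move leads to a W.
No move ever increases a pile, so every position that can arise here has a ≤ 3 and b ≤ 9; it is enough to label the cells with 0 ≤ a ≤ 3 and 0 ≤ b ≤ 9.
Every move lowers a or b (never raises either), so fill the grid row by row in increasing a, and left to right within a row: each cell's successors are then already labelled.
      b=0  b=1  b=2  b=3  b=4  b=5  b=6  b=7  b=8  b=9
a=0:    L    L    W    W    L    W    W    L    L    W
a=1:    L    W    W    L    L    W    W    L    W    W
a=2:    L    W    W    L    W    W    L    L    W    W
a=3:    L    W    W    L    W    W    L    W    W    L
Cells with no legal move (terminal, hence L): (0,0), (0,1), (1,0), (2,0), (3,0).
The remaining L cells, each justified by listing all of its moves:
(0,4): →(0,2)(W) only, which is W, so L
(0,7): →(0,5)(W), (0,2)(W) — all W, so L
(0,8): →(0,6)(W), (0,3)(W) — all W, so L
(1,3): →(1,1)(W), (0,2)(W) — all W, so L
(1,4): →(1,2)(W), (0,3)(W) — all W, so L
(1,7): →(1,5)(W), (1,2)(W), (0,6)(W) — all W, so L
(2,3): →(2,1)(W), (1,2)(W) — all W, so L
(2,6): →(2,4)(W), (2,1)(W), (1,5)(W) — all W, so L
(2,7): →(2,5)(W), (2,2)(W), (1,6)(W) — all W, so L
(3,3): →(3,1)(W), (2,2)(W) — all W, so L
(3,6): →(3,4)(W), (3,1)(W), (2,5)(W) — all W, so L
(3,9): →(3,7)(W), (3,4)(W), (2,8)(W) — all W, so L
Every other cell has at least one move into one of the L cells above, so it is W.
Every move from (3,9) reaches a W position, so the mover loses.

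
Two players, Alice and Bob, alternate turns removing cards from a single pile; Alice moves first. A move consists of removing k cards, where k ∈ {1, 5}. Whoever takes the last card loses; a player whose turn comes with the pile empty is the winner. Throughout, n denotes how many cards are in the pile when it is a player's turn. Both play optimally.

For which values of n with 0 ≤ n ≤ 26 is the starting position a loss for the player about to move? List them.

1, 3, 5, 7, 9, 11, 13, 15, 17, 19, 21, 23, 25

Use the standard recursion: the mover wins at a terminal position; elsewhere, the mover wins exactly when some move hands the opponent an L position.
n=0: no move; the opponent has just taken the last card and therefore loses → W
n=1: the only move is to 0(W), a W ⇒ L
n=2: can move to 1, which is L ⇒ W
n=3: the only move is to 2(W), a W ⇒ L
n=4: can move to 3, which is L ⇒ W
n=5: moves to 4(W), 0(W); every one is W ⇒ L
n=6: can move to 5, which is L ⇒ W
n=7: moves to 6(W), 2(W); every one is W ⇒ L
n=8: can move to 7, which is L ⇒ W
n=9: moves to 8(W), 4(W); every one is W ⇒ L
n=10: can move to 9, which is L ⇒ W
n=11: moves to 10(W), 6(W); every one is W ⇒ L
n=12: can move to 11, which is L ⇒ W
n=13: moves to 12(W), 8(W); every one is W ⇒ L
n=14: can move to 13, which is L ⇒ W
n=15: moves to 14(W), 10(W); every one is W ⇒ L
n=16: can move to 15, which is L ⇒ W
n=17: moves to 16(W), 12(W); every one is W ⇒ L
n=18: can move to 17, which is L ⇒ W
n=19: moves to 18(W), 14(W); every one is W ⇒ L
n=20: can move to 19, which is L ⇒ W
n=21: moves to 20(W), 16(W); every one is W ⇒ L
n=22: can move to 21, which is L ⇒ W
n=23: moves to 22(W), 18(W); every one is W ⇒ L
n=24: can move to 23, which is L ⇒ W
n=25: moves to 24(W), 20(W); every one is W ⇒ L
n=26: can move to 25, which is L ⇒ W
Reading off the rows marked L gives the requested list; there are 13 such values of n.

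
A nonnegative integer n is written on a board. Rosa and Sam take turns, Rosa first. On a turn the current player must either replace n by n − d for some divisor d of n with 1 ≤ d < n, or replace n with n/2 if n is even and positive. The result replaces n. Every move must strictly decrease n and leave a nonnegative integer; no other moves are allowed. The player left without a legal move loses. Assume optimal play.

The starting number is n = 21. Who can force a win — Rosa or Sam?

Sam wins.

Label each position W (a win for the player to move) or L (a loss). A position with no legal move is L; any other position is W exactly when some move reaches an L, and L when every move reaches a W.
n=0: no move → L
n=1: no move → L
n=2: can move to 1, which is L ⇒ W
n=3: the only move is to 2(W), a W ⇒ L
n=4: can move to 3, which is L ⇒ W
n=5: the only move is to 4(W), a W ⇒ L
n=6: can move to 3, which is L ⇒ W
n=7: the only move is to 6(W), a W ⇒ L
n=8: can move to 7, which is L ⇒ W
n=9: moves to 6(W), 8(W); every one is W ⇒ L
n=10: can move to 5, which is L ⇒ W
n=11: the only move is to 10(W), a W ⇒ L
n=12: can move to 9, which is L ⇒ W
n=13: the only move is to 12(W), a W ⇒ L
n=14: can move to 7, which is L ⇒ W
n=15: moves to 10(W), 12(W), 14(W); every one is W ⇒ L
n=16: can move to 15, which is L ⇒ W
n=17: the only move is to 16(W), a W ⇒ L
n=18: can move to 9, which is L ⇒ W
n=19: the only move is to 18(W), a W ⇒ L
n=20: can move to 15, which is L ⇒ W
n=21: moves to 14(W), 18(W), 20(W); every one is W ⇒ L
The starting position 21 is L: whatever Rosa does, the opponent receives a W position.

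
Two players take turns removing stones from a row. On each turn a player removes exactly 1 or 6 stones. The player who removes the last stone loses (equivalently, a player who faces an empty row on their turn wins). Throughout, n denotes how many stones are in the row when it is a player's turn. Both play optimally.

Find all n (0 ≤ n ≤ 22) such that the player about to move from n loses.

Use the standard recursion: the mover wins at a terminal position; elsewhere, the mover wins exactly when some move hands the opponent an L position.
n=0: no move; the opponent has just taken the last stone and therefore loses → W
n=1: only reaches 0(W), which is W → L
n=2: reaches L-position 1 → W
n=3: only reaches 2(W), which is W → L
n=4: reaches L-position 3 → W
n=5: only reaches 4(W), which is W → L
n=6: reaches L-position 5 → W
n=7: reaches L-position 1 → W
n=8: only reaches 7(W), 2(W), all W → L
n=9: reaches L-position 8 → W
n=10: only reaches 9(W), 4(W), all W → L
n=11: reaches L-position 10 → W
n=12: only reaches 11(W), 6(W), all W → L
n=13: reaches L-position 12 → W
n=14: reaches L-position 8 → W
n=15: only reaches 14(W), 9(W), all W → L
n=16: reaches L-position 15 → W
n=17: only reaches 16(W), 11(W), all W → L
n=18: reaches L-position 17 → W
n=19: only reaches 18(W), 13(W), all W → L
n=20: reaches L-position 19 → W
n=21: reaches L-position 15 → W
n=22: only reaches 21(W), 16(W), all W → L
The losing starting values of n are exactly the entries labelled L in this table (10 of them).

1, 3, 5, 8, 10, 12, 15, 17, 19, 22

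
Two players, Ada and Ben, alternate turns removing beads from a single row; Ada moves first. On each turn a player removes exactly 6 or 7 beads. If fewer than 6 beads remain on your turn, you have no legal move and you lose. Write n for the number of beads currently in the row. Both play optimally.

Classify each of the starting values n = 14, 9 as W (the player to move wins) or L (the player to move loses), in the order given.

14: L, 9: W

Build the W/L table. Terminal = L. A non-terminal position is W if it has a move to some L; otherwise it is L.
n=0: no move → L
n=1: no move → L
n=2: no move → L
n=3: no move → L
n=4: no move → L
n=5: no move → L
n=6: →0(L), so W
n=7: →1(L), so W
n=8: →2(L), so W
n=9: →3(L), so W
n=10: →4(L), so W
n=11: →5(L), so W
n=12: →5(L), so W
n=13: →7(W), 6(W) — all W, so L
n=14: →8(W), 7(W) — all W, so L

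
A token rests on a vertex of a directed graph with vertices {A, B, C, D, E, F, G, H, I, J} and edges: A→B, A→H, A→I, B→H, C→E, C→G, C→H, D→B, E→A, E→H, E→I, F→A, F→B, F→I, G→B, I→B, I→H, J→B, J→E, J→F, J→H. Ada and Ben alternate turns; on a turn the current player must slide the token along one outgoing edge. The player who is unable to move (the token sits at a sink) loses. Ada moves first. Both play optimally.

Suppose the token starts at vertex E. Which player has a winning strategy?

Classify positions by backward induction: terminal positions (no move available) are L. From any other position, the mover wins iff some move reaches an L.
Every edge goes from a vertex to one that appears earlier in the order H, B, I, A, E, D, F, G, C, J, so processing vertices in that order labels each vertex after all of its successors.
H: no outgoing edge → L
B: →H(L), so W
I: →H(L), so W
A: →H(L), so W
E: →H(L), so W
D: →B(W) only, which is W, so L
F: →A(W), I(W), B(W) — all W, so L
G: →B(W) only, which is W, so L
C: →G(L), so W
J: →F(L), so W
The starting position E is W: Ada should move to H, handing over an L position.

Ada wins.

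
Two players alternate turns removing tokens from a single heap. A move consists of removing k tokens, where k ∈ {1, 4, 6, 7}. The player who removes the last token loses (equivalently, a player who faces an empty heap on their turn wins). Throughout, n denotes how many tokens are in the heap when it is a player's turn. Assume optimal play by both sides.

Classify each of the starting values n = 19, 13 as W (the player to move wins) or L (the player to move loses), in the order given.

19: L, 13: W

Classify positions by backward induction: terminal positions (no move available) are W. From any other position, the mover wins iff some move reaches an L.
n=0: no move; the opponent has just taken the last token and therefore loses → W
n=1: only reaches 0(W), which is W → L
n=2: reaches L-position 1 → W
n=3: only reaches 2(W), which is W → L
n=4: reaches L-position 3 → W
n=5: reaches L-position 1 → W
n=6: only reaches 5(W), 2(W), 0(W), all W → L
n=7: reaches L-position 6 → W
n=8: reaches L-position 1 → W
n=9: reaches L-position 3 → W
n=10: reaches L-position 6 → W
n=11: only reaches 10(W), 7(W), 5(W), 4(W), all W → L
n=12: reaches L-position 11 → W
n=13: reaches L-position 6 → W
n=14: only reaches 13(W), 10(W), 8(W), 7(W), all W → L
n=15: reaches L-position 14 → W
n=16: only reaches 15(W), 12(W), 10(W), 9(W), all W → L
n=17: reaches L-position 16 → W
n=18: reaches L-position 14 → W
n=19: only reaches 18(W), 15(W), 13(W), 12(W), all W → L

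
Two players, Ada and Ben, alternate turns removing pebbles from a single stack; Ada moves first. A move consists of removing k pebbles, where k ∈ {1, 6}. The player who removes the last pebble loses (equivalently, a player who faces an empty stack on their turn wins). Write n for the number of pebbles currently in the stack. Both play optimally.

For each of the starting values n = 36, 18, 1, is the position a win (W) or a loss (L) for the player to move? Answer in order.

36: L, 18: W, 1: L

Compute win/loss labels from the base case upward. A position with no move is W. Any other position is W if it can reach an L in one move, else L.
n=0: no move; the opponent has just taken the last pebble and therefore loses → W
n=1: the only move is to 0(W), a W ⇒ L
n=2: can move to 1, which is L ⇒ W
n=3: the only move is to 2(W), a W ⇒ L
n=4: can move to 3, which is L ⇒ W
n=5: the only move is to 4(W), a W ⇒ L
n=6: can move to 5, which is L ⇒ W
n=7: can move to 1, which is L ⇒ W
n=8: moves to 7(W), 2(W); every one is W ⇒ L
n=9: can move to 8, which is L ⇒ W
n=10: moves to 9(W), 4(W); every one is W ⇒ L
n=11: can move to 10, which is L ⇒ W
n=12: moves to 11(W), 6(W); every one is W ⇒ L
n=13: can move to 12, which is L ⇒ W
n=14: can move to 8, which is L ⇒ W
n=15: moves to 14(W), 9(W); every one is W ⇒ L
n=16: can move to 15, which is L ⇒ W
n=17: moves to 16(W), 11(W); every one is W ⇒ L
n=18: can move to 17, which is L ⇒ W
n=19: moves to 18(W), 13(W); every one is W ⇒ L
n=20: can move to 19, which is L ⇒ W
n=21: can move to 15, which is L ⇒ W
n=22: moves to 21(W), 16(W); every one is W ⇒ L
n=23: can move to 22, which is L ⇒ W
n=24: moves to 23(W), 18(W); every one is W ⇒ L
n=25: can move to 24, which is L ⇒ W
n=26: moves to 25(W), 20(W); every one is W ⇒ L
n=27: can move to 26, which is L ⇒ W
n=28: can move to 22, which is L ⇒ W
n=29: moves to 28(W), 23(W); every one is W ⇒ L
n=30: can move to 29, which is L ⇒ W
n=31: moves to 30(W), 25(W); every one is W ⇒ L
n=32: can move to 31, which is L ⇒ W
n=33: moves to 32(W), 27(W); every one is W ⇒ L
n=34: can move to 33, which is L ⇒ W
n=35: can move to 29, which is L ⇒ W
n=36: moves to 35(W), 30(W); every one is W ⇒ L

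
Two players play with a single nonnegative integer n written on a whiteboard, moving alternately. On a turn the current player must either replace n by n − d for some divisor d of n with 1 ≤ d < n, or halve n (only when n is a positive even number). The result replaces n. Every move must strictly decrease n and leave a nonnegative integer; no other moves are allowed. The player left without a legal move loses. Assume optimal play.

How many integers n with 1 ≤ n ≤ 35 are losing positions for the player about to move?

Use the standard recursion: the mover loses at a terminal position; elsewhere, the mover wins exactly when some move hands the opponent an L position.
n=0: no move → L
n=1: no move → L
n=2: W (go to 1, an L position)
n=3: L (sole option 2(W) is W)
n=4: W (go to 3, an L position)
n=5: L (sole option 4(W) is W)
n=6: W (go to 3, an L position)
n=7: L (sole option 6(W) is W)
n=8: W (go to 7, an L position)
n=9: L (options 6(W), 8(W) are all W)
n=10: W (go to 5, an L position)
n=11: L (sole option 10(W) is W)
n=12: W (go to 9, an L position)
n=13: L (sole option 12(W) is W)
n=14: W (go to 7, an L position)
n=15: L (options 10(W), 12(W), 14(W) are all W)
n=16: W (go to 15, an L position)
n=17: L (sole option 16(W) is W)
n=18: W (go to 9, an L position)
n=19: L (sole option 18(W) is W)
n=20: W (go to 15, an L position)
n=21: L (options 14(W), 18(W), 20(W) are all W)
n=22: W (go to 11, an L position)
n=23: L (sole option 22(W) is W)
n=24: W (go to 21, an L position)
n=25: L (options 20(W), 24(W) are all W)
n=26: W (go to 13, an L position)
n=27: L (options 18(W), 24(W), 26(W) are all W)
n=28: W (go to 21, an L position)
n=29: L (sole option 28(W) is W)
n=30: W (go to 15, an L position)
n=31: L (sole option 30(W) is W)
n=32: W (go to 31, an L position)
n=33: L (options 22(W), 30(W), 32(W) are all W)
n=34: W (go to 17, an L position)
n=35: L (options 28(W), 30(W), 34(W) are all W)
L entries with 1 ≤ n ≤ 35 (n=0 is outside the asked range and is not counted): n = 1, 3, 5, 7, 9, 11, 13, 15, 17, 19, 21, 23, 25, 27, 29, 31, 33, 35; that makes 18.

18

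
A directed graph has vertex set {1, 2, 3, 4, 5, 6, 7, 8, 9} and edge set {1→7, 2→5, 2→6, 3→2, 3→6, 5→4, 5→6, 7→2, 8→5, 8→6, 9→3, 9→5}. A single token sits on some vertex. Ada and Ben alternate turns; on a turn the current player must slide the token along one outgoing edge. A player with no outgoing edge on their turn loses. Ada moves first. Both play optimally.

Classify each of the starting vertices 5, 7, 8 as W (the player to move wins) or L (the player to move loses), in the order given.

5: W, 7: L, 8: W

Work bottom-up. With no move the player to move loses. Otherwise the position is W if at least one move leads to an L position for the opponent, and L if every move leads to a W.
Every edge goes from a vertex to one that appears earlier in the order 6, 4, 5, 2, 8, 7, 3, 9, 1, so processing vertices in that order labels each vertex after all of its successors.
6: no outgoing edge → L
4: no outgoing edge → L
5: W (go to 4, an L position)
2: W (go to 6, an L position)
8: W (go to 6, an L position)
7: L (sole option 2(W) is W)
3: W (go to 6, an L position)
9: L (options 3(W), 5(W) are all W)
1: W (go to 7, an L position)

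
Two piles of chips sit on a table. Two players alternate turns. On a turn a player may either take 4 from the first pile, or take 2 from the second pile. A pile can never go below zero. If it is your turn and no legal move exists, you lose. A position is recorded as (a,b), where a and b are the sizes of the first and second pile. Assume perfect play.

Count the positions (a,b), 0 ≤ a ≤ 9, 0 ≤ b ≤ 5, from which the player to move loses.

32

Compute win/loss labels from the base case upward. A position with no move is L. Any other position is W if it can reach an L in one move, else L.
Every move lowers a or b (never raises either), so fill the grid row by row in increasing a, and left to right within a row: each cell's successors are then already labelled.
      b=0  b=1  b=2  b=3  b=4  b=5
a=0:    L    L    W    W    L    L
a=1:    L    L    W    W    L    L
a=2:    L    L    W    W    L    L
a=3:    L    L    W    W    L    L
a=4:    W    W    L    L    W    W
a=5:    W    W    L    L    W    W
a=6:    W    W    L    L    W    W
a=7:    W    W    L    L    W    W
a=8:    L    L    W    W    L    L
a=9:    L    L    W    W    L    L
Cells with no legal move (terminal, hence L): (0,0), (0,1), (1,0), (1,1), (2,0), (2,1), (3,0), (3,1).
The remaining L cells, each justified by listing all of its moves:
(0,4): L (sole option (0,2)(W) is W)
(0,5): L (sole option (0,3)(W) is W)
(1,4): L (sole option (1,2)(W) is W)
(1,5): L (sole option (1,3)(W) is W)
(2,4): L (sole option (2,2)(W) is W)
(2,5): L (sole option (2,3)(W) is W)
(3,4): L (sole option (3,2)(W) is W)
(3,5): L (sole option (3,3)(W) is W)
(4,2): L (options (0,2)(W), (4,0)(W) are all W)
(4,3): L (options (0,3)(W), (4,1)(W) are all W)
(5,2): L (options (1,2)(W), (5,0)(W) are all W)
(5,3): L (options (1,3)(W), (5,1)(W) are all W)
(6,2): L (options (2,2)(W), (6,0)(W) are all W)
(6,3): L (options (2,3)(W), (6,1)(W) are all W)
(7,2): L (options (3,2)(W), (7,0)(W) are all W)
(7,3): L (options (3,3)(W), (7,1)(W) are all W)
(8,0): L (sole option (4,0)(W) is W)
(8,1): L (sole option (4,1)(W) is W)
(8,4): L (options (4,4)(W), (8,2)(W) are all W)
(8,5): L (options (4,5)(W), (8,3)(W) are all W)
(9,0): L (sole option (5,0)(W) is W)
(9,1): L (sole option (5,1)(W) is W)
(9,4): L (options (5,4)(W), (9,2)(W) are all W)
(9,5): L (options (5,5)(W), (9,3)(W) are all W)
Every other cell has at least one move into one of the L cells above, so it is W.
L cells per row: a=0: 4, a=1: 4, a=2: 4, a=3: 4, a=4: 2, a=5: 2, a=6: 2, a=7: 2, a=8: 4, a=9: 4; total 32.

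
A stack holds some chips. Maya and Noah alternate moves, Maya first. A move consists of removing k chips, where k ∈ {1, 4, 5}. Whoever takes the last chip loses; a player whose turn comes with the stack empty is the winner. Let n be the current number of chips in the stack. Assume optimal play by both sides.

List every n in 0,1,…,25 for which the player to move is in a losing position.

1, 3, 9, 11, 17, 19, 25

Build the W/L table. Terminal = W. A non-terminal position is W if it has a move to some L; otherwise it is L.
n=0: no move; the opponent has just taken the last chip and therefore loses → W
n=1: L (sole option 0(W) is W)
n=2: W (go to 1, an L position)
n=3: L (sole option 2(W) is W)
n=4: W (go to 3, an L position)
n=5: W (go to 1, an L position)
n=6: W (go to 1, an L position)
n=7: W (go to 3, an L position)
n=8: W (go to 3, an L position)
n=9: L (options 8(W), 5(W), 4(W) are all W)
n=10: W (go to 9, an L position)
n=11: L (options 10(W), 7(W), 6(W) are all W)
n=12: W (go to 11, an L position)
n=13: W (go to 9, an L position)
n=14: W (go to 9, an L position)
n=15: W (go to 11, an L position)
n=16: W (go to 11, an L position)
n=17: L (options 16(W), 13(W), 12(W) are all W)
n=18: W (go to 17, an L position)
n=19: L (options 18(W), 15(W), 14(W) are all W)
n=20: W (go to 19, an L position)
n=21: W (go to 17, an L position)
n=22: W (go to 17, an L position)
n=23: W (go to 19, an L position)
n=24: W (go to 19, an L position)
n=25: L (options 24(W), 21(W), 20(W) are all W)
Reading off the rows marked L gives the requested list; there are 7 such values of n.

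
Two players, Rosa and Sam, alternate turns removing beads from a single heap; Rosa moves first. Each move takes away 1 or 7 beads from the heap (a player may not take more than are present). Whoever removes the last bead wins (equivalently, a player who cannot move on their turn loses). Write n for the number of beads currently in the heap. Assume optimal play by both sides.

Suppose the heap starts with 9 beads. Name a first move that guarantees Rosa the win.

Remove 1, leaving 8.

Work bottom-up. With no move the player to move loses. Otherwise the position is W if at least one move leads to an L position for the opponent, and L if every move leads to a W.
n=0: no move → L
n=1: reaches L-position 0 → W
n=2: only reaches 1(W), which is W → L
n=3: reaches L-position 2 → W
n=4: only reaches 3(W), which is W → L
n=5: reaches L-position 4 → W
n=6: only reaches 5(W), which is W → L
n=7: reaches L-position 6 → W
n=8: only reaches 7(W), 1(W), all W → L
n=9: reaches L-position 8 → W
From 9, the L positions reachable in one move are: 8, 2. Any move reaching one of these is winning.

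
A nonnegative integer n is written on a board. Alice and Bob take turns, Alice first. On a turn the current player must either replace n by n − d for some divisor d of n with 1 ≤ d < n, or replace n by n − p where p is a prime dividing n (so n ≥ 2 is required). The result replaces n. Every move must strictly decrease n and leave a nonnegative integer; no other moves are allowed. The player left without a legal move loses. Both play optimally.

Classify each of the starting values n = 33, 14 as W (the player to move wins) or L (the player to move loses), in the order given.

33: W, 14: L

Classify positions by backward induction: terminal positions (no move available) are L. From any other position, the mover wins iff some move reaches an L.
n=0: no move → L
n=1: no move → L
n=2: reaches L-position 0 → W
n=3: reaches L-position 0 → W
n=4: only reaches 2(W), 3(W), all W → L
n=5: reaches L-position 0 → W
n=6: reaches L-position 4 → W
n=7: reaches L-position 0 → W
n=8: reaches L-position 4 → W
n=9: only reaches 6(W), 8(W), all W → L
n=10: reaches L-position 9 → W
n=11: reaches L-position 0 → W
n=12: reaches L-position 9 → W
n=13: reaches L-position 0 → W
n=14: only reaches 7(W), 12(W), 13(W), all W → L
n=15: reaches L-position 14 → W
n=16: reaches L-position 14 → W
n=17: reaches L-position 0 → W
n=18: reaches L-position 9 → W
n=19: reaches L-position 0 → W
n=20: only reaches 10(W), 15(W), 16(W), 18(W), 19(W), all W → L
n=21: reaches L-position 14 → W
n=22: reaches L-position 20 → W
n=23: reaches L-position 0 → W
n=24: reaches L-position 20 → W
n=25: reaches L-position 20 → W
n=26: only reaches 13(W), 24(W), 25(W), all W → L
n=27: reaches L-position 26 → W
n=28: reaches L-position 14 → W
n=29: reaches L-position 0 → W
n=30: reaches L-position 20 → W
n=31: reaches L-position 0 → W
n=32: only reaches 16(W), 24(W), 28(W), 30(W), 31(W), all W → L
n=33: reaches L-position 32 → W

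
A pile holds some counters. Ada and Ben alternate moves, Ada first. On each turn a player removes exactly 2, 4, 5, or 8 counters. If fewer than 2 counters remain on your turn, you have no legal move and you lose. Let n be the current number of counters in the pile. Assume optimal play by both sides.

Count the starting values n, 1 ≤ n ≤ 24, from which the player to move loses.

Positions with no move are L. A position that does have a move is losing for the player to move precisely when every available move leads to a winning position for the opponent. Fill in the labels:
n=0: no move → L
n=1: no move → L
n=2: →0(L), so W
n=3: →1(L), so W
n=4: →0(L), so W
n=5: →1(L), so W
n=6: →1(L), so W
n=7: →5(W), 3(W), 2(W) — all W, so L
n=8: →0(L), so W
n=9: →7(L), so W
n=10: →8(W), 6(W), 5(W), 2(W) — all W, so L
n=11: →7(L), so W
n=12: →10(L), so W
n=13: →11(W), 9(W), 8(W), 5(W) — all W, so L
n=14: →10(L), so W
n=15: →13(L), so W
n=16: →14(W), 12(W), 11(W), 8(W) — all W, so L
n=17: →13(L), so W
n=18: →16(L), so W
n=19: →17(W), 15(W), 14(W), 11(W) — all W, so L
n=20: →16(L), so W
n=21: →19(L), so W
n=22: →20(W), 18(W), 17(W), 14(W) — all W, so L
n=23: →19(L), so W
n=24: →22(L), so W
L entries with 1 ≤ n ≤ 24 (n=0 is outside the asked range and is not counted): n = 1, 7, 10, 13, 16, 19, 22; that makes 7.

7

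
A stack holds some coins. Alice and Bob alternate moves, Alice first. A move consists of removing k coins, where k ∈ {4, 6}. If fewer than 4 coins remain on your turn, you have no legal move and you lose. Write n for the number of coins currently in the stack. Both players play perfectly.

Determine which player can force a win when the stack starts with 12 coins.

Use the standard recursion: the mover loses at a terminal position; elsewhere, the mover wins exactly when some move hands the opponent an L position.
n=0: no move → L
n=1: no move → L
n=2: no move → L
n=3: no move → L
n=4: can move to 0, which is L ⇒ W
n=5: can move to 1, which is L ⇒ W
n=6: can move to 2, which is L ⇒ W
n=7: can move to 3, which is L ⇒ W
n=8: can move to 2, which is L ⇒ W
n=9: can move to 3, which is L ⇒ W
n=10: moves to 6(W), 4(W); every one is W ⇒ L
n=11: moves to 7(W), 5(W); every one is W ⇒ L
n=12: moves to 8(W), 6(W); every one is W ⇒ L
Every move from 12 reaches a W position, so the mover loses.

Bob wins.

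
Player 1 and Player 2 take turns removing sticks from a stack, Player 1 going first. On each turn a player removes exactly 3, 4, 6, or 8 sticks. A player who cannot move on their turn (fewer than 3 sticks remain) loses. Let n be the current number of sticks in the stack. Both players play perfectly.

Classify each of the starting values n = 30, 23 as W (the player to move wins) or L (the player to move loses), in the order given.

30: W, 23: L

Use the standard recursion: the mover loses at a terminal position; elsewhere, the mover wins exactly when some move hands the opponent an L position.
n=0: no move → L
n=1: no move → L
n=2: no move → L
n=3: reaches L-position 0 → W
n=4: reaches L-position 1 → W
n=5: reaches L-position 2 → W
n=6: reaches L-position 2 → W
n=7: reaches L-position 1 → W
n=8: reaches L-position 2 → W
n=9: reaches L-position 1 → W
n=10: reaches L-position 2 → W
n=11: only reaches 8(W), 7(W), 5(W), 3(W), all W → L
n=12: only reaches 9(W), 8(W), 6(W), 4(W), all W → L
n=13: only reaches 10(W), 9(W), 7(W), 5(W), all W → L
n=14: reaches L-position 11 → W
n=15: reaches L-position 12 → W
n=16: reaches L-position 13 → W
n=17: reaches L-position 13 → W
n=18: reaches L-position 12 → W
n=19: reaches L-position 13 → W
n=20: reaches L-position 12 → W
n=21: reaches L-position 13 → W
n=22: only reaches 19(W), 18(W), 16(W), 14(W), all W → L
n=23: only reaches 20(W), 19(W), 17(W), 15(W), all W → L
n=24: only reaches 21(W), 20(W), 18(W), 16(W), all W → L
n=25: reaches L-position 22 → W
n=26: reaches L-position 23 → W
n=27: reaches L-position 24 → W
n=28: reaches L-position 24 → W
n=29: reaches L-position 23 → W
n=30: reaches L-position 24 → W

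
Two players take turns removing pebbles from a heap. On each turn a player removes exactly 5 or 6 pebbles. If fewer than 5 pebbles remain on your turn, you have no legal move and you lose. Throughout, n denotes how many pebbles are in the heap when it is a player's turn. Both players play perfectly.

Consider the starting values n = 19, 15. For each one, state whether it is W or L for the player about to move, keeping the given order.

Positions with no move are L. A position that does have a move is losing for the player to move precisely when every available move leads to a winning position for the opponent. Fill in the labels:
n=0: no move → L
n=1: no move → L
n=2: no move → L
n=3: no move → L
n=4: no move → L
n=5: W (go to 0, an L position)
n=6: W (go to 1, an L position)
n=7: W (go to 2, an L position)
n=8: W (go to 3, an L position)
n=9: W (go to 4, an L position)
n=10: W (go to 4, an L position)
n=11: L (options 6(W), 5(W) are all W)
n=12: L (options 7(W), 6(W) are all W)
n=13: L (options 8(W), 7(W) are all W)
n=14: L (options 9(W), 8(W) are all W)
n=15: L (options 10(W), 9(W) are all W)
n=16: W (go to 11, an L position)
n=17: W (go to 12, an L position)
n=18: W (go to 13, an L position)
n=19: W (go to 14, an L position)

19: W, 15: L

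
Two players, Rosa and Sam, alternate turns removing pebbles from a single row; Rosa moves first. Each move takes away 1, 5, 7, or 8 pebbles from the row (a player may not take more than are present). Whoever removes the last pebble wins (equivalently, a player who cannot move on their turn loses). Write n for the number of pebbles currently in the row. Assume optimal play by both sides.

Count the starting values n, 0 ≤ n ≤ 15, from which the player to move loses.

5

Use the standard recursion: the mover loses at a terminal position; elsewhere, the mover wins exactly when some move hands the opponent an L position.
n=0: no move → L
n=1: can move to 0, which is L ⇒ W
n=2: the only move is to 1(W), a W ⇒ L
n=3: can move to 2, which is L ⇒ W
n=4: the only move is to 3(W), a W ⇒ L
n=5: can move to 4, which is L ⇒ W
n=6: moves to 5(W), 1(W); every one is W ⇒ L
n=7: can move to 6, which is L ⇒ W
n=8: can move to 0, which is L ⇒ W
n=9: can move to 4, which is L ⇒ W
n=10: can move to 2, which is L ⇒ W
n=11: can move to 6, which is L ⇒ W
n=12: can move to 4, which is L ⇒ W
n=13: can move to 6, which is L ⇒ W
n=14: can move to 6, which is L ⇒ W
n=15: moves to 14(W), 10(W), 8(W), 7(W); every one is W ⇒ L
L entries with 0 ≤ n ≤ 15: n = 0, 2, 4, 6, 15; that makes 5.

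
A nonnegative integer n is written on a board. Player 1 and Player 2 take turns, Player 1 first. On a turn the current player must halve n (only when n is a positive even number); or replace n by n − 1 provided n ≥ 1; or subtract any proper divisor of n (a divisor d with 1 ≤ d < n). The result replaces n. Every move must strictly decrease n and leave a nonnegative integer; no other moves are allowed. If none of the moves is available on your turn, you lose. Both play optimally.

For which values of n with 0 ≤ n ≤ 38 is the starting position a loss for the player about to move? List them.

0, 2, 5, 7, 9, 11, 13, 15, 17, 19, 21, 23, 25, 27, 29, 31, 33, 35, 37

Work bottom-up. With no move the player to move loses. Otherwise the position is W if at least one move leads to an L position for the opponent, and L if every move leads to a W.
n=0: no move → L
n=1: →0(L), so W
n=2: →1(W) only, which is W, so L
n=3: →2(L), so W
n=4: →2(L), so W
n=5: →4(W) only, which is W, so L
n=6: →5(L), so W
n=7: →6(W) only, which is W, so L
n=8: →7(L), so W
n=9: →6(W), 8(W) — all W, so L
n=10: →5(L), so W
n=11: →10(W) only, which is W, so L
n=12: →9(L), so W
n=13: →12(W) only, which is W, so L
n=14: →7(L), so W
n=15: →10(W), 12(W), 14(W) — all W, so L
n=16: →15(L), so W
n=17: →16(W) only, which is W, so L
n=18: →9(L), so W
n=19: →18(W) only, which is W, so L
n=20: →15(L), so W
n=21: →14(W), 18(W), 20(W) — all W, so L
n=22: →11(L), so W
n=23: →22(W) only, which is W, so L
n=24: →21(L), so W
n=25: →20(W), 24(W) — all W, so L
n=26: →13(L), so W
n=27: →18(W), 24(W), 26(W) — all W, so L
n=28: →21(L), so W
n=29: →28(W) only, which is W, so L
n=30: →15(L), so W
n=31: →30(W) only, which is W, so L
n=32: →31(L), so W
n=33: →22(W), 30(W), 32(W) — all W, so L
n=34: →17(L), so W
n=35: →28(W), 30(W), 34(W) — all W, so L
n=36: →27(L), so W
n=37: →36(W) only, which is W, so L
n=38: →19(L), so W
Reading off the rows marked L gives the requested list; there are 19 such values of n.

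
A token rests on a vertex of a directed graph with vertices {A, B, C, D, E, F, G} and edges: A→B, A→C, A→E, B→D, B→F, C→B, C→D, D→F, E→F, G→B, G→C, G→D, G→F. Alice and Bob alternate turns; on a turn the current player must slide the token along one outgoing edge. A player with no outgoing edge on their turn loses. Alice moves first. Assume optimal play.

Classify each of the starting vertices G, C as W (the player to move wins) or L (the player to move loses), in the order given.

G: W, C: L

Positions with no move are L. A position that does have a move is losing for the player to move precisely when every available move leads to a winning position for the opponent. Fill in the labels:
Every edge goes from a vertex to one that appears earlier in the order F, D, B, E, C, A, G, so processing vertices in that order labels each vertex after all of its successors.
F: no outgoing edge → L
D: W (go to F, an L position)
B: W (go to F, an L position)
E: W (go to F, an L position)
C: L (options B(W), D(W) are all W)
A: W (go to C, an L position)
G: W (go to C, an L position)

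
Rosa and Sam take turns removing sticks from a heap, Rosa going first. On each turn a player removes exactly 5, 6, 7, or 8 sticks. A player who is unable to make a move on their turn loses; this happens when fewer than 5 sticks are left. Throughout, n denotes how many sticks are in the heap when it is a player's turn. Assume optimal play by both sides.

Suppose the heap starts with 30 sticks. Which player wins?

Label each position W (a win for the player to move) or L (a loss). A position with no legal move is L; any other position is W exactly when some move reaches an L, and L when every move reaches a W.
n=0: no move → L
n=1: no move → L
n=2: no move → L
n=3: no move → L
n=4: no move → L
n=5: can move to 0, which is L ⇒ W
n=6: can move to 1, which is L ⇒ W
n=7: can move to 2, which is L ⇒ W
n=8: can move to 3, which is L ⇒ W
n=9: can move to 4, which is L ⇒ W
n=10: can move to 4, which is L ⇒ W
n=11: can move to 4, which is L ⇒ W
n=12: can move to 4, which is L ⇒ W
n=13: moves to 8(W), 7(W), 6(W), 5(W); every one is W ⇒ L
n=14: moves to 9(W), 8(W), 7(W), 6(W); every one is W ⇒ L
n=15: moves to 10(W), 9(W), 8(W), 7(W); every one is W ⇒ L
n=16: moves to 11(W), 10(W), 9(W), 8(W); every one is W ⇒ L
n=17: moves to 12(W), 11(W), 10(W), 9(W); every one is W ⇒ L
n=18: can move to 13, which is L ⇒ W
n=19: can move to 14, which is L ⇒ W
n=20: can move to 15, which is L ⇒ W
n=21: can move to 16, which is L ⇒ W
n=22: can move to 17, which is L ⇒ W
n=23: can move to 17, which is L ⇒ W
n=24: can move to 17, which is L ⇒ W
n=25: can move to 17, which is L ⇒ W
n=26: moves to 21(W), 20(W), 19(W), 18(W); every one is W ⇒ L
n=27: moves to 22(W), 21(W), 20(W), 19(W); every one is W ⇒ L
n=28: moves to 23(W), 22(W), 21(W), 20(W); every one is W ⇒ L
n=29: moves to 24(W), 23(W), 22(W), 21(W); every one is W ⇒ L
n=30: moves to 25(W), 24(W), 23(W), 22(W); every one is W ⇒ L
Every move from 30 reaches a W position, so the mover loses.

Sam wins.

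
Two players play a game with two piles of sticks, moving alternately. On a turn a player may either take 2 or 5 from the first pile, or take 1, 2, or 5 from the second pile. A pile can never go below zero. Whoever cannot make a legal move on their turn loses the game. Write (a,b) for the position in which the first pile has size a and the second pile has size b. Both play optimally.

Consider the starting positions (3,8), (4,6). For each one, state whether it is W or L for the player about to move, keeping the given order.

Label each position W (a win for the player to move) or L (a loss). A position with no legal move is L; any other position is W exactly when some move reaches an L, and L when every move reaches a W.
No move ever increases a pile, so every position that can arise here has a ≤ 4 and b ≤ 8; it is enough to label the cells with 0 ≤ a ≤ 4 and 0 ≤ b ≤ 8.
Every move lowers a or b (never raises either), so fill the grid row by row in increasing a, and left to right within a row: each cell's successors are then already labelled.
      b=0  b=1  b=2  b=3  b=4  b=5  b=6  b=7  b=8
a=0:    L    W    W    L    W    W    L    W    W
a=1:    L    W    W    L    W    W    L    W    W
a=2:    W    L    W    W    L    W    W    L    W
a=3:    W    L    W    W    L    W    W    L    W
a=4:    L    W    W    L    W    W    L    W    W
Cells with no legal move (terminal, hence L): (0,0), (1,0).
The remaining L cells, each justified by listing all of its moves:
(0,3): L (options (0,2)(W), (0,1)(W) are all W)
(0,6): L (options (0,5)(W), (0,4)(W), (0,1)(W) are all W)
(1,3): L (options (1,2)(W), (1,1)(W) are all W)
(1,6): L (options (1,5)(W), (1,4)(W), (1,1)(W) are all W)
(2,1): L (options (0,1)(W), (2,0)(W) are all W)
(2,4): L (options (0,4)(W), (2,3)(W), (2,2)(W) are all W)
(2,7): L (options (0,7)(W), (2,6)(W), (2,5)(W), (2,2)(W) are all W)
(3,1): L (options (1,1)(W), (3,0)(W) are all W)
(3,4): L (options (1,4)(W), (3,3)(W), (3,2)(W) are all W)
(3,7): L (options (1,7)(W), (3,6)(W), (3,5)(W), (3,2)(W) are all W)
(4,0): L (sole option (2,0)(W) is W)
(4,3): L (options (2,3)(W), (4,2)(W), (4,1)(W) are all W)
(4,6): L (options (2,6)(W), (4,5)(W), (4,4)(W), (4,1)(W) are all W)
Every other cell has at least one move into one of the L cells above, so it is W.
(3,8): the move to (3,7) reaches an L cell, so W
(4,6): one of the L cells justified above, so L

(3,8): W, (4,6): L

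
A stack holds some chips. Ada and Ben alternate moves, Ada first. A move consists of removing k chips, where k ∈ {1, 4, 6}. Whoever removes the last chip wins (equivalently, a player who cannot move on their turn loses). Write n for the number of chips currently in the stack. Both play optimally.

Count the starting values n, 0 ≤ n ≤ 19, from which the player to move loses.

8

Build the W/L table. Terminal = L. A non-terminal position is W if it has a move to some L; otherwise it is L.
n=0: no move → L
n=1: reaches L-position 0 → W
n=2: only reaches 1(W), which is W → L
n=3: reaches L-position 2 → W
n=4: reaches L-position 0 → W
n=5: only reaches 4(W), 1(W), all W → L
n=6: reaches L-position 5 → W
n=7: only reaches 6(W), 3(W), 1(W), all W → L
n=8: reaches L-position 7 → W
n=9: reaches L-position 5 → W
n=10: only reaches 9(W), 6(W), 4(W), all W → L
n=11: reaches L-position 10 → W
n=12: only reaches 11(W), 8(W), 6(W), all W → L
n=13: reaches L-position 12 → W
n=14: reaches L-position 10 → W
n=15: only reaches 14(W), 11(W), 9(W), all W → L
n=16: reaches L-position 15 → W
n=17: only reaches 16(W), 13(W), 11(W), all W → L
n=18: reaches L-position 17 → W
n=19: reaches L-position 15 → W
L entries with 0 ≤ n ≤ 19: n = 0, 2, 5, 7, 10, 12, 15, 17; that makes 8.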